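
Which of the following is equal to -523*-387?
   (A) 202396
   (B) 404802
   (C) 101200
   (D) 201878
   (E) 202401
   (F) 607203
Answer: E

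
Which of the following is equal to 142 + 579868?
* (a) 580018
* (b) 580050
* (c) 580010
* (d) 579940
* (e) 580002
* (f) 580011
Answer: c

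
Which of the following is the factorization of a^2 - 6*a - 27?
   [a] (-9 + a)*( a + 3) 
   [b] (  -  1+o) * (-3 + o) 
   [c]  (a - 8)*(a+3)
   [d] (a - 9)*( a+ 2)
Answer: a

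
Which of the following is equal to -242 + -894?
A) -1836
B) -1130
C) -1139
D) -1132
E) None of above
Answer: E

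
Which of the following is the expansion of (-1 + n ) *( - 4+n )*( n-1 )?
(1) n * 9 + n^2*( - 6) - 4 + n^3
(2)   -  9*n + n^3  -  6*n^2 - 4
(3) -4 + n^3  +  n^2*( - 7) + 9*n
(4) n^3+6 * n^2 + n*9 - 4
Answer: 1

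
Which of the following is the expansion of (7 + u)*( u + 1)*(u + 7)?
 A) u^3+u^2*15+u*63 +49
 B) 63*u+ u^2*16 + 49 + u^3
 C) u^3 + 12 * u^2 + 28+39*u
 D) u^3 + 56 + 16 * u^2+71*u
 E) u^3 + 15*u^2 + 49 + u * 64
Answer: A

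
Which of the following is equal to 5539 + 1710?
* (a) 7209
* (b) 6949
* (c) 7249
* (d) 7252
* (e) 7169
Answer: c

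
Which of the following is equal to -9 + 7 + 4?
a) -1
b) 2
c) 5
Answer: b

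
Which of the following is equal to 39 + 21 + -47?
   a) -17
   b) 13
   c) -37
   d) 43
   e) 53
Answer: b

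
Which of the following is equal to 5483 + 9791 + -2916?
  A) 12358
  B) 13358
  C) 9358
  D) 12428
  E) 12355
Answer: A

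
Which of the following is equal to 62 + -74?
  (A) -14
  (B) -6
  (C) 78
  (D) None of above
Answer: D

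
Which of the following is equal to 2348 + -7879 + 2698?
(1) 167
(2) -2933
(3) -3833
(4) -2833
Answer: 4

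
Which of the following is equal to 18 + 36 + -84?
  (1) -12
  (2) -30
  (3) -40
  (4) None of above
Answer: 2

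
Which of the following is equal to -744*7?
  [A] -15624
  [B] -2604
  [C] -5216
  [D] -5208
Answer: D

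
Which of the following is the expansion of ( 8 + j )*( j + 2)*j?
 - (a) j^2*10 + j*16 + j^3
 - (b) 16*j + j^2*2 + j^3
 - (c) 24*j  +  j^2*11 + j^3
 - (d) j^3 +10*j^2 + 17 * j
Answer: a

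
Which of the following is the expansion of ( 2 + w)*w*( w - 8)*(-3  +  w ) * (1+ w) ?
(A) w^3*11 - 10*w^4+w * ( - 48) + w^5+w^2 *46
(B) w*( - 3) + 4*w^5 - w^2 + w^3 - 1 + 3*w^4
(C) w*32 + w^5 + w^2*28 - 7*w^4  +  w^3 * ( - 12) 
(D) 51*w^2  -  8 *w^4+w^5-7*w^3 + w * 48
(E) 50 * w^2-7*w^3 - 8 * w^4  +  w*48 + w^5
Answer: E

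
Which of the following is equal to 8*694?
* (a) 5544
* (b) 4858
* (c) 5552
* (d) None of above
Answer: c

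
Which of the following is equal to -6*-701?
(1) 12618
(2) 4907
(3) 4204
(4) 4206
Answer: 4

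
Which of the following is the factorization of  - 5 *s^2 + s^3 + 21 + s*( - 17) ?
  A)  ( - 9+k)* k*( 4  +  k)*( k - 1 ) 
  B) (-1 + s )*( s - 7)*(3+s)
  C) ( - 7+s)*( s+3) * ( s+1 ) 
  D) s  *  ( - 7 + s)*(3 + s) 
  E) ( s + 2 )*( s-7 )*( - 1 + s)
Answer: B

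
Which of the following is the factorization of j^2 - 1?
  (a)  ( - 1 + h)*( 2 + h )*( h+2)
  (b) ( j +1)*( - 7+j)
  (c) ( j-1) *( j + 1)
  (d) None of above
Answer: c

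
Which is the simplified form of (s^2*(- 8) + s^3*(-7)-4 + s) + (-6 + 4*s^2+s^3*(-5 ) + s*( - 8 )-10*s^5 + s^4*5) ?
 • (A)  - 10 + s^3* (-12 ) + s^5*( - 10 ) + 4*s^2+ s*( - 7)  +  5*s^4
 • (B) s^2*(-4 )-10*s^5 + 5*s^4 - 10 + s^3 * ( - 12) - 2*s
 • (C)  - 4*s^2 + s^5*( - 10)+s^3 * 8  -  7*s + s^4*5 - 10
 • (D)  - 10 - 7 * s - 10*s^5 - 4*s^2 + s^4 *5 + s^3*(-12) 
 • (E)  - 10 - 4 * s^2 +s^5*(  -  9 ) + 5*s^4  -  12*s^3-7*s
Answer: D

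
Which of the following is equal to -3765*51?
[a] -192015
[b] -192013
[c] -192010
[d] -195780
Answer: a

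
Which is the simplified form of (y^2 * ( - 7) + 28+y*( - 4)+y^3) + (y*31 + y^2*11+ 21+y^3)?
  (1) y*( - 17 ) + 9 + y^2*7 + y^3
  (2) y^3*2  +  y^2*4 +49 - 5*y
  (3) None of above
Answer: 3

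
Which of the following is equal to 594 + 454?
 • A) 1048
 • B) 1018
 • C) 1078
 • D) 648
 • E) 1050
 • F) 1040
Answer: A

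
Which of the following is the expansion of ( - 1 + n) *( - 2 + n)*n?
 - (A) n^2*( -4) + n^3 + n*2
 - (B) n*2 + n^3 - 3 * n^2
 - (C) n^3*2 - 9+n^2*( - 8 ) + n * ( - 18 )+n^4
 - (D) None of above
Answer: B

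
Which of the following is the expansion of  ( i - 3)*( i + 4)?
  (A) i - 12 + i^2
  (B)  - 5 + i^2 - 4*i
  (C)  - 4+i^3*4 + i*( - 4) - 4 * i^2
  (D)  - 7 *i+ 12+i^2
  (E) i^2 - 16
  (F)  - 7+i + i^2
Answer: A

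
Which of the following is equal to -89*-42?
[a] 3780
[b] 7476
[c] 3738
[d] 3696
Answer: c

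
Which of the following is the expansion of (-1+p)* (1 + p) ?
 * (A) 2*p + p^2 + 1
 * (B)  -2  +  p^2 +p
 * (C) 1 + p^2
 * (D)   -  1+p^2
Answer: D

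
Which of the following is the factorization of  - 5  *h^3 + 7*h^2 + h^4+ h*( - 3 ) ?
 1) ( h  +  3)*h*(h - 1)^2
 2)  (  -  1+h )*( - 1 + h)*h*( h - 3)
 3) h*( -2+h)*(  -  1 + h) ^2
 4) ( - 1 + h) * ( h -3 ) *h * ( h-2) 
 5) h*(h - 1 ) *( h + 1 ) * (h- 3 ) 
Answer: 2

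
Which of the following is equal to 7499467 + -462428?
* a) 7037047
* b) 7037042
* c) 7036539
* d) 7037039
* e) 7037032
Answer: d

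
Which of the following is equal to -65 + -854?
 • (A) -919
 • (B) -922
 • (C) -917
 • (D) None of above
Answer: A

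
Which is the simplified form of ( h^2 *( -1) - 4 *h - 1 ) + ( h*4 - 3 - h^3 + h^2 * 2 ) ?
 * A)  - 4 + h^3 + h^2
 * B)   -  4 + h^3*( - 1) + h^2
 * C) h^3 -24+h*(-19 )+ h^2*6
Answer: B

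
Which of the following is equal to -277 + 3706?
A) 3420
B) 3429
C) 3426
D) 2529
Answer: B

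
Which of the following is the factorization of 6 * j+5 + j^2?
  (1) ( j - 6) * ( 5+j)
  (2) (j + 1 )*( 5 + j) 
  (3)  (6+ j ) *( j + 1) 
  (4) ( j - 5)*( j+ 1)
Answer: 2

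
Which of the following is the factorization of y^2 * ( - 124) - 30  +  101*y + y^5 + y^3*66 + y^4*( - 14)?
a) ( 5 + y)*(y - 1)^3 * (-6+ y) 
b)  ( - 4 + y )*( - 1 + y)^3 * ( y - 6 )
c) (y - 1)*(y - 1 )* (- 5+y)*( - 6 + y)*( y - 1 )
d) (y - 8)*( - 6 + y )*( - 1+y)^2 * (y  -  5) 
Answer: c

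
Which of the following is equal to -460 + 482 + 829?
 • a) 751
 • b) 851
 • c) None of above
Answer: b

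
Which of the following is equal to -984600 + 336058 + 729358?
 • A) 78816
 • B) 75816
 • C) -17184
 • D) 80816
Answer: D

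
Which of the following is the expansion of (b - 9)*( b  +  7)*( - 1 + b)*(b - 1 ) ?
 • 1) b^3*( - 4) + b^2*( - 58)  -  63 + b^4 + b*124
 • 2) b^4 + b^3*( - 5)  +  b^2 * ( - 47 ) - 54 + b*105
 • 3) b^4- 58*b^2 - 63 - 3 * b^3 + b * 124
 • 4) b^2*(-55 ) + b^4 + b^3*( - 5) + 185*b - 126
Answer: 1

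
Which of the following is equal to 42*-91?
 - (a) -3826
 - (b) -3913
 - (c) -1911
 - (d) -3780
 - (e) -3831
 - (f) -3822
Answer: f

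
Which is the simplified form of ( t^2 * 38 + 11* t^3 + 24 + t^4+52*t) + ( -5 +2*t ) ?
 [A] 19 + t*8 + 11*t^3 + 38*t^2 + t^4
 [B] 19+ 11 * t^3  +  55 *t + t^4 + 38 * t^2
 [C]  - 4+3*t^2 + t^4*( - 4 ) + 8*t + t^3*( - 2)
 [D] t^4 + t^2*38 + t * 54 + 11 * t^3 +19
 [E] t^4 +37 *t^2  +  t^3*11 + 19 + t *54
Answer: D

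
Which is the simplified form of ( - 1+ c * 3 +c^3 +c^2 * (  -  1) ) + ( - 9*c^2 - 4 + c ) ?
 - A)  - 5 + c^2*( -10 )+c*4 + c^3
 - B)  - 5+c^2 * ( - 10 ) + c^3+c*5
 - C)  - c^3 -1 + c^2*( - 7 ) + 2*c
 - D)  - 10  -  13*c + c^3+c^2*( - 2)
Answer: A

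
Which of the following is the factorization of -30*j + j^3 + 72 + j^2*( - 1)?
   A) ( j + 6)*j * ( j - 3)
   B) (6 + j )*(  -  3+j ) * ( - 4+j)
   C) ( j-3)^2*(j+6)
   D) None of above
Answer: B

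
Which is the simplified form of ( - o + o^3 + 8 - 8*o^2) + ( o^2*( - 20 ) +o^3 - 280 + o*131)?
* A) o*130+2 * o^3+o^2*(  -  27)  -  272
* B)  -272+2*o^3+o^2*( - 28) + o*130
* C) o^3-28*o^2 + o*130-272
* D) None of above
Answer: B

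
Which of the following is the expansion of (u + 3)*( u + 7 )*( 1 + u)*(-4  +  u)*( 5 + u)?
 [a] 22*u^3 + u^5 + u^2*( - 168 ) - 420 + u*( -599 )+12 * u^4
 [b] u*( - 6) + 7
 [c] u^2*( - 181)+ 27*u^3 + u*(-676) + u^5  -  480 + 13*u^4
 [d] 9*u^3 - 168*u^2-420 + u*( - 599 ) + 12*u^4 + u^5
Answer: a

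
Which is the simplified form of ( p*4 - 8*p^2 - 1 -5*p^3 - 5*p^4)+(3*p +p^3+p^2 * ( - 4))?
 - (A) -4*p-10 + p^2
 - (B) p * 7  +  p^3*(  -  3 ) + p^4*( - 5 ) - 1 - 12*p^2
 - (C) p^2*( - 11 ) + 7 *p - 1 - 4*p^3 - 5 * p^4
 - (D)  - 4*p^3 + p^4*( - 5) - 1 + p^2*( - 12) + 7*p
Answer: D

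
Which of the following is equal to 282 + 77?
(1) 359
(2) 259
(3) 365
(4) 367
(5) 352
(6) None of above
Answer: 1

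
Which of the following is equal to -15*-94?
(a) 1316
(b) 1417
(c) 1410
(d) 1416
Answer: c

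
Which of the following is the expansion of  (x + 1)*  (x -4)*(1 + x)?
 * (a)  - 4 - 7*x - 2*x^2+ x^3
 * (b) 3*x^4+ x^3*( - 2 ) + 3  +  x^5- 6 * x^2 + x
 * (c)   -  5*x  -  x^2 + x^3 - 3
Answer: a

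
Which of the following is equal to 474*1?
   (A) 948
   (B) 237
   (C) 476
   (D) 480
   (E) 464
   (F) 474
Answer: F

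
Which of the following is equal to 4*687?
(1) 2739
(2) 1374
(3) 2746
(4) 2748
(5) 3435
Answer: 4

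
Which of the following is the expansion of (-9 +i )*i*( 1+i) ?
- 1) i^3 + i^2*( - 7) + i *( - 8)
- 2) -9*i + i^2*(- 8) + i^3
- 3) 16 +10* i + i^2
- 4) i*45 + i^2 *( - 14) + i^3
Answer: 2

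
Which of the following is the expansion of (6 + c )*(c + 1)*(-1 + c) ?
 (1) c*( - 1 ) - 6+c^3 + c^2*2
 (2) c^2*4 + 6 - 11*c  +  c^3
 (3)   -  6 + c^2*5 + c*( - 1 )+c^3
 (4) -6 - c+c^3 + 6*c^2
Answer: 4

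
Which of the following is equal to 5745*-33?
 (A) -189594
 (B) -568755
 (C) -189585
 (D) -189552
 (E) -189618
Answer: C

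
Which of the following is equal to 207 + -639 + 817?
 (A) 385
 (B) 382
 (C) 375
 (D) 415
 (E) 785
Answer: A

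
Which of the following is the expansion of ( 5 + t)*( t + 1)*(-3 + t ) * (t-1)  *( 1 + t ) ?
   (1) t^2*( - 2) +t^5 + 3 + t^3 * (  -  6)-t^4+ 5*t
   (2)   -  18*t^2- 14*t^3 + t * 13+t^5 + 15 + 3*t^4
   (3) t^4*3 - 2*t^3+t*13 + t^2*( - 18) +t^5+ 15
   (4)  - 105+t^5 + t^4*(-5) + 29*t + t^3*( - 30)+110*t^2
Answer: 2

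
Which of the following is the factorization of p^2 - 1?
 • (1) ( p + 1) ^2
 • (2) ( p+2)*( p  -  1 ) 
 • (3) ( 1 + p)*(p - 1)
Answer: 3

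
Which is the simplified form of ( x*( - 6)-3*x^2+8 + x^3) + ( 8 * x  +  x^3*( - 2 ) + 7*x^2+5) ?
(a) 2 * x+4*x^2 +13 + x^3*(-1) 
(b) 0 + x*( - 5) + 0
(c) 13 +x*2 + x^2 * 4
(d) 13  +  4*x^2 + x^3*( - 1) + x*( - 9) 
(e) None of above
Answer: a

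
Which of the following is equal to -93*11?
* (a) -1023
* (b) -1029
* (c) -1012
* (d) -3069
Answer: a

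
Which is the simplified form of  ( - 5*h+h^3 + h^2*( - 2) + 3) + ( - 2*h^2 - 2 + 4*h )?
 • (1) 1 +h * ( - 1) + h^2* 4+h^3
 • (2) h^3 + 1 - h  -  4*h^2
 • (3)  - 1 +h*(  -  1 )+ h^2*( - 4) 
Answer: 2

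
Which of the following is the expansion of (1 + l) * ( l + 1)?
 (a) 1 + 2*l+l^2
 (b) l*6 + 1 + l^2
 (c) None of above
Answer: a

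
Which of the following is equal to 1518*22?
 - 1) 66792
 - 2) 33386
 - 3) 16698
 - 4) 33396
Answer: 4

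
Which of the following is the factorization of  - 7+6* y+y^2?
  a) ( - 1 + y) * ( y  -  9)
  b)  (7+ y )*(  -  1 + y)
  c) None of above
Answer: b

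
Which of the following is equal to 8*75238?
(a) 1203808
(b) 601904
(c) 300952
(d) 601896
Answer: b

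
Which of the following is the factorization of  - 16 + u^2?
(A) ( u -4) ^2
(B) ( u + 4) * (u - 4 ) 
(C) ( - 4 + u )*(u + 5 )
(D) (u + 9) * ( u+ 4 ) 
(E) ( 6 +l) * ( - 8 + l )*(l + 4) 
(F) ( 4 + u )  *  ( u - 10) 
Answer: B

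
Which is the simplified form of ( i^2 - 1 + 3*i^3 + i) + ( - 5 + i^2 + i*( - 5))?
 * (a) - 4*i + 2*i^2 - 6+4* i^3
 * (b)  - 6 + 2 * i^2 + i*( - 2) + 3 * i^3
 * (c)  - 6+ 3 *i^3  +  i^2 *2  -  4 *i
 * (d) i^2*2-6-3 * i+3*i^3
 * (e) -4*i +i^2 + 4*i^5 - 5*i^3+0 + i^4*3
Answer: c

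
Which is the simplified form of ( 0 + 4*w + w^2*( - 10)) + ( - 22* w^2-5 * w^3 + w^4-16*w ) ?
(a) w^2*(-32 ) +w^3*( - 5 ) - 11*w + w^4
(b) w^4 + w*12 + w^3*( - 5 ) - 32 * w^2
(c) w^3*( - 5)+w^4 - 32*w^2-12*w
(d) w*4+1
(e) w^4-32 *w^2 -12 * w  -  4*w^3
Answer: c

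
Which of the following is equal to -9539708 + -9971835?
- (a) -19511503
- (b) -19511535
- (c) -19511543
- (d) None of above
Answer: c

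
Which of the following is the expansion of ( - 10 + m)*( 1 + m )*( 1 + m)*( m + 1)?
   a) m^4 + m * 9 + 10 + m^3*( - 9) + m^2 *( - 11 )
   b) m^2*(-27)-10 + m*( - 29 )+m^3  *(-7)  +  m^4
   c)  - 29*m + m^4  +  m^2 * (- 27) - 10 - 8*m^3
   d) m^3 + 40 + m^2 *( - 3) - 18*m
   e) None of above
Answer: b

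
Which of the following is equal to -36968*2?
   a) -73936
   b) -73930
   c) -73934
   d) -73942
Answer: a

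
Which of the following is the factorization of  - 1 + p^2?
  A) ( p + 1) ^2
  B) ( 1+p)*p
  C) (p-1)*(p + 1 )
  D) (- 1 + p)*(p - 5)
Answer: C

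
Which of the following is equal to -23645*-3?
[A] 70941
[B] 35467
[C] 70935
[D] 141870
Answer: C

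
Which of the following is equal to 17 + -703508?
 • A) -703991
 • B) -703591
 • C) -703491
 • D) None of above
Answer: C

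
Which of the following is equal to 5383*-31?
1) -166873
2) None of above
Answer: 1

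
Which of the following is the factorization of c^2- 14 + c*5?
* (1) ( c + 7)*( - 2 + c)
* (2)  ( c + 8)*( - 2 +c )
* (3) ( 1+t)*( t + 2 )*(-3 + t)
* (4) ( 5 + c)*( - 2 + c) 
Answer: 1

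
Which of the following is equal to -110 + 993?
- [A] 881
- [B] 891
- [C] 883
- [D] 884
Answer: C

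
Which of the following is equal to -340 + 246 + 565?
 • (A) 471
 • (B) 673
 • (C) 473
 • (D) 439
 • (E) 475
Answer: A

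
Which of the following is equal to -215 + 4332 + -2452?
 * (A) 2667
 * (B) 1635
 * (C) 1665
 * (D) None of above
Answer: C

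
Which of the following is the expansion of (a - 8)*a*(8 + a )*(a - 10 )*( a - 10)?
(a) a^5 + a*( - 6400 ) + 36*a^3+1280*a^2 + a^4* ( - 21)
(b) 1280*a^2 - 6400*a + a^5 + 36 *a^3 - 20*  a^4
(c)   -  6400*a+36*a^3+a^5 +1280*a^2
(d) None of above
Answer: b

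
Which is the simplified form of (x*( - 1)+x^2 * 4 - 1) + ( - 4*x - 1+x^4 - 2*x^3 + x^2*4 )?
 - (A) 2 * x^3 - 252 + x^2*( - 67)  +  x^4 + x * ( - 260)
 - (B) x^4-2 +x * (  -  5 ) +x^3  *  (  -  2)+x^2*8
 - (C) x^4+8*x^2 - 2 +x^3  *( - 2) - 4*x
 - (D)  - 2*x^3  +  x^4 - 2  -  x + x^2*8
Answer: B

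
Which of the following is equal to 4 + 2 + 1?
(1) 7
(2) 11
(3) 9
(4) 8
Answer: 1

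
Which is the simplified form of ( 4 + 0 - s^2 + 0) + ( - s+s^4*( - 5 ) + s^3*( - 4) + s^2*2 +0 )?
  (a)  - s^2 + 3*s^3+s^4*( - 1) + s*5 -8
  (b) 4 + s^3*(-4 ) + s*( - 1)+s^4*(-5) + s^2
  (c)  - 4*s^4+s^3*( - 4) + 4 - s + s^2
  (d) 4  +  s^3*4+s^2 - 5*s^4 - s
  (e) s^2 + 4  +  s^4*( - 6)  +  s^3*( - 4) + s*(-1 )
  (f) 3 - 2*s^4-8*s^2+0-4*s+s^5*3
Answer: b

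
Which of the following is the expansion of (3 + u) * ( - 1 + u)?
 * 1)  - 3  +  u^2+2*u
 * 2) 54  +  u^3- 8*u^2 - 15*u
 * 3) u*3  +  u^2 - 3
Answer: 1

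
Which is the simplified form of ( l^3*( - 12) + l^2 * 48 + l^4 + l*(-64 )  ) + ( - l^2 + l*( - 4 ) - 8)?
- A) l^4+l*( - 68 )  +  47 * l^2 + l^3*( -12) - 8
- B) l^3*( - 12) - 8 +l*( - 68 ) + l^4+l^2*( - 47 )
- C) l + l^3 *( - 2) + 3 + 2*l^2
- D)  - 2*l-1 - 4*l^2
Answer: A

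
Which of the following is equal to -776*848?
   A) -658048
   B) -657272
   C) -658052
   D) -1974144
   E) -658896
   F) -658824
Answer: A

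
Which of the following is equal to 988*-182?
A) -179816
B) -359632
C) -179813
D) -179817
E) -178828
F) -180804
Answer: A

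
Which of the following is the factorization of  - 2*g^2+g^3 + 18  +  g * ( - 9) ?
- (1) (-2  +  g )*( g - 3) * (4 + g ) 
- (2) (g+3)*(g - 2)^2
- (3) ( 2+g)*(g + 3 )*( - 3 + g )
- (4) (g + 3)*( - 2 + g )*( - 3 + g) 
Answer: 4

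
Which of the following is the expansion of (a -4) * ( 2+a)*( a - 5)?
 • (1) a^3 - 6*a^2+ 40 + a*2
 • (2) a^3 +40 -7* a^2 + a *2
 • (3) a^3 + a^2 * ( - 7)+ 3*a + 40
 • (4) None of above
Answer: 2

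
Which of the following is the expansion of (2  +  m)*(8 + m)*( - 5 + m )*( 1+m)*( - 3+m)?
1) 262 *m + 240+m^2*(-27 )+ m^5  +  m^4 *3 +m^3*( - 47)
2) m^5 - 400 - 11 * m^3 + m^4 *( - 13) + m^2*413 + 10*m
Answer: 1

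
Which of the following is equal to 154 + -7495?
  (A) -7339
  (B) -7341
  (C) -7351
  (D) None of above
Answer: B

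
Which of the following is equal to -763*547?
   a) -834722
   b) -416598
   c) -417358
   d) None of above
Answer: d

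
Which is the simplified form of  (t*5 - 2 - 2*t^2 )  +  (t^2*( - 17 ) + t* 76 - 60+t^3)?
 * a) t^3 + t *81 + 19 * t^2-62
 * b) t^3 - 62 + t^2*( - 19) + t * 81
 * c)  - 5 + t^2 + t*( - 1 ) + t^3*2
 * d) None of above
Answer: b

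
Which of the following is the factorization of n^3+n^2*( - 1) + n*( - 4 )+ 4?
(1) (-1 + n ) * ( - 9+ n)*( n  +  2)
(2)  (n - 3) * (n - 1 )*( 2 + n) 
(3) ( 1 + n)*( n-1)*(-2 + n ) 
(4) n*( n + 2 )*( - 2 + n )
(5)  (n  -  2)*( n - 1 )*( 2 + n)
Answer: 5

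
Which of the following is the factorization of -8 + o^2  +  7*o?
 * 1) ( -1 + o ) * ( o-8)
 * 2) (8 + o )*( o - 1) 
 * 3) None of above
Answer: 2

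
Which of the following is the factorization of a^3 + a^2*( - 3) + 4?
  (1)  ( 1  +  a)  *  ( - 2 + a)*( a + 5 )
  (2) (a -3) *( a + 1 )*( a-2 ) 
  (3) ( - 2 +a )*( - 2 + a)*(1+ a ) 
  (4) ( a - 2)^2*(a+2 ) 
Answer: 3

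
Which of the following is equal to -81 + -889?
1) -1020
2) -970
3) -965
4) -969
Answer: 2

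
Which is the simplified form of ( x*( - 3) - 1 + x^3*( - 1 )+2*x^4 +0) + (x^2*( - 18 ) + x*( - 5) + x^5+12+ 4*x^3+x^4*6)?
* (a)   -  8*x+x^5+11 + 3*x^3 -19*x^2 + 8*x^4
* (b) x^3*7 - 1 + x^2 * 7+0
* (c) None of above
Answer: c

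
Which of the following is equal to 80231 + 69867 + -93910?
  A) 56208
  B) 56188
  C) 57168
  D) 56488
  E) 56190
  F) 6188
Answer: B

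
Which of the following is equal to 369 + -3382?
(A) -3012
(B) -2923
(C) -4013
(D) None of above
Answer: D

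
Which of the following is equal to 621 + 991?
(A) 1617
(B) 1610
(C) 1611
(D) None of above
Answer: D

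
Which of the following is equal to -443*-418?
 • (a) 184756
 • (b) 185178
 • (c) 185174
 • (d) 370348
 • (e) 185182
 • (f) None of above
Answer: c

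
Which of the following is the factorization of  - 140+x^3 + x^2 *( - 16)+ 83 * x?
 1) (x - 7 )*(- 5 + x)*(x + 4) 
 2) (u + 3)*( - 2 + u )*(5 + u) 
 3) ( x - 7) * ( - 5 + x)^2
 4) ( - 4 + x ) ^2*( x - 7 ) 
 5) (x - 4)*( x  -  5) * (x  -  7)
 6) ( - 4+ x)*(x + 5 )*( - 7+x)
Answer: 5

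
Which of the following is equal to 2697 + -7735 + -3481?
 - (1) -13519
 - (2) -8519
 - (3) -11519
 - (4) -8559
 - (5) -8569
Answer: 2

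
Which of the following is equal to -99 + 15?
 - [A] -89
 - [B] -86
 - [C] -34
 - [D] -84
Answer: D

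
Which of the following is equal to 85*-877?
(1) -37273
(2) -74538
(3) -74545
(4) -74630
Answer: 3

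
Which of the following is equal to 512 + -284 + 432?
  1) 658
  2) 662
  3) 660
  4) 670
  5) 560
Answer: 3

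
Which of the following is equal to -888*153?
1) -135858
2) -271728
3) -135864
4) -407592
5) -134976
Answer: 3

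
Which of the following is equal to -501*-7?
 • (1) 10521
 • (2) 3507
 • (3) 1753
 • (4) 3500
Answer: 2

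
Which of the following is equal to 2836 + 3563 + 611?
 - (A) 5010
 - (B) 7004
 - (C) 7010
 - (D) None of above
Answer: C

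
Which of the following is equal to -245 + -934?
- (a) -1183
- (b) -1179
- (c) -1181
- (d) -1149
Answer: b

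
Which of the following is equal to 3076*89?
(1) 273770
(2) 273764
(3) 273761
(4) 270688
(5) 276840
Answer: 2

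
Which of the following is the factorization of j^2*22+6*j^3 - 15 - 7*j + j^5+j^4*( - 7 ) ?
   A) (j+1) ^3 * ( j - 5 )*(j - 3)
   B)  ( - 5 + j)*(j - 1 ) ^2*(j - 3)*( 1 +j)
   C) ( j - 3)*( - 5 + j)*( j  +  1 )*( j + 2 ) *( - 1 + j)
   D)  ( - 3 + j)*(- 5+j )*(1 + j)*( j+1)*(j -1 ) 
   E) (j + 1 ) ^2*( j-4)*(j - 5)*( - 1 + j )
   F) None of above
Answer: D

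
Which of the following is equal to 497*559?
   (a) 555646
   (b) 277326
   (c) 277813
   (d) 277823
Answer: d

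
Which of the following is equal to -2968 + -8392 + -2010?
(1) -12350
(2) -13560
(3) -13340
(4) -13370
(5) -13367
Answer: 4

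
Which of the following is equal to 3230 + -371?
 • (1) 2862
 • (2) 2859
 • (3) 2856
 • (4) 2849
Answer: 2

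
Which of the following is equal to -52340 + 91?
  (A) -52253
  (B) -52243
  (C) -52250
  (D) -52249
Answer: D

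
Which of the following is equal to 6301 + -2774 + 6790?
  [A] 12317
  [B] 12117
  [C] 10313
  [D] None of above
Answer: D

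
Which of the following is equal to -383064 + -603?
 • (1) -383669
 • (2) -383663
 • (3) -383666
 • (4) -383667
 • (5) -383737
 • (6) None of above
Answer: 4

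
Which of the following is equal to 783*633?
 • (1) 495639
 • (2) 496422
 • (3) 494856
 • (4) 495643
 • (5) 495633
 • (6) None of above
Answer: 1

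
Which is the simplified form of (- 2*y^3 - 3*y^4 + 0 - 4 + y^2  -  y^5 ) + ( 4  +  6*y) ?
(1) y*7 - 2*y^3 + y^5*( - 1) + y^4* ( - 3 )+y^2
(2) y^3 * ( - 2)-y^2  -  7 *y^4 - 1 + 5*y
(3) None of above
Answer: 3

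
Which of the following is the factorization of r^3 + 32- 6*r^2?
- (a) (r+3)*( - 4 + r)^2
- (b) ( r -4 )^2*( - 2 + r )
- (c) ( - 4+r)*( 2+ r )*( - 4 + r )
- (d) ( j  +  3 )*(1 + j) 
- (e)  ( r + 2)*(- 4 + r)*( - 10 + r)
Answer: c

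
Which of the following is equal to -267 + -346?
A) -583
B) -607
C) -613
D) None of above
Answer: C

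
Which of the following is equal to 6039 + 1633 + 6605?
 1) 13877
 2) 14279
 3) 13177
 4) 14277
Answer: 4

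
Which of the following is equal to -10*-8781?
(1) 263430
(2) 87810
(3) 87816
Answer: 2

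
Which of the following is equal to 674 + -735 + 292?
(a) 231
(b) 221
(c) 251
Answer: a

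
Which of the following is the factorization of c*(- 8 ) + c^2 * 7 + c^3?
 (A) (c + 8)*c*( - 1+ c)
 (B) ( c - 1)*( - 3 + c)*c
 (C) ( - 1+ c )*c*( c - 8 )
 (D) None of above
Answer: A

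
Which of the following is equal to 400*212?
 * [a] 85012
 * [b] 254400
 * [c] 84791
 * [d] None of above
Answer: d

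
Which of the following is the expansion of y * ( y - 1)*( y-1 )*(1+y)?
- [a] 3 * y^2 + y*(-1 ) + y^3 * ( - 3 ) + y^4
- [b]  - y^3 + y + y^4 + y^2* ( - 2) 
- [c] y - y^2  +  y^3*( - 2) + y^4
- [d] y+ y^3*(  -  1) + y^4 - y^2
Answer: d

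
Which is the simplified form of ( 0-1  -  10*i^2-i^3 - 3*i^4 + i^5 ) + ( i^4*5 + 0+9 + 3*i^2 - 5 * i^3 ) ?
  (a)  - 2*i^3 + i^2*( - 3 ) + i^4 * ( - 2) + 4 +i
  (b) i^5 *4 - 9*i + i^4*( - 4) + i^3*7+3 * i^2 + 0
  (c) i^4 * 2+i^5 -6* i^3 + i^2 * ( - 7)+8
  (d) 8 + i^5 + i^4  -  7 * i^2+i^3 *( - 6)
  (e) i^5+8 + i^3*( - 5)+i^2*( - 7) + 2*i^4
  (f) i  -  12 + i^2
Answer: c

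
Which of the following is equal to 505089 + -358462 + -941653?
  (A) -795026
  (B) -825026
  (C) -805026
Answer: A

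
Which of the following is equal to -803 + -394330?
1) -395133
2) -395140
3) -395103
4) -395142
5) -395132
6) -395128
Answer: 1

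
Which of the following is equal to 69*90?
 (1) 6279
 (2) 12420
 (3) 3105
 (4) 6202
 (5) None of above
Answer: 5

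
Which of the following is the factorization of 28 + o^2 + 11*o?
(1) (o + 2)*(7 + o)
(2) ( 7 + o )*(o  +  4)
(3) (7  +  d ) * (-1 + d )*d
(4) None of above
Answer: 2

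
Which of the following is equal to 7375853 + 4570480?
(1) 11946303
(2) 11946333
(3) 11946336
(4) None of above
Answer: 2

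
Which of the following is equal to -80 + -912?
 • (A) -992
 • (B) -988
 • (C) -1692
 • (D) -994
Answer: A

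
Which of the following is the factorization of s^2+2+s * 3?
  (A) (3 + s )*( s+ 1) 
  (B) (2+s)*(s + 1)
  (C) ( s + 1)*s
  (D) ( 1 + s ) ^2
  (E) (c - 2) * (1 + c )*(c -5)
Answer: B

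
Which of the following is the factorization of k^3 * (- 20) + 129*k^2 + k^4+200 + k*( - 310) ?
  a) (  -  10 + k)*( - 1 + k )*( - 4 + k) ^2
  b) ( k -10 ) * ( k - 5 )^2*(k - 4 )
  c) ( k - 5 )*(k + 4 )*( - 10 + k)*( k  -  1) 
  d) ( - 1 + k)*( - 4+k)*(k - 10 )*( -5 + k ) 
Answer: d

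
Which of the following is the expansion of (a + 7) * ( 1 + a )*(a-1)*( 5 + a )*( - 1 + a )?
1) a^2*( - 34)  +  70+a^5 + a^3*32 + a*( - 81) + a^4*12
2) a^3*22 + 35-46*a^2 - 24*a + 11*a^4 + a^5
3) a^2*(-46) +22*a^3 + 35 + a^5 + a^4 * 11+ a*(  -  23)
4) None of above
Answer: 3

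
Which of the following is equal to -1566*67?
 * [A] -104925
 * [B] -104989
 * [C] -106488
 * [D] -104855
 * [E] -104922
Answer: E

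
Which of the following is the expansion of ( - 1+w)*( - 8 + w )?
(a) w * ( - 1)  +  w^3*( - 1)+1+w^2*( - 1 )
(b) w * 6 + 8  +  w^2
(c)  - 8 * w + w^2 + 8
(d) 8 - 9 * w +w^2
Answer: d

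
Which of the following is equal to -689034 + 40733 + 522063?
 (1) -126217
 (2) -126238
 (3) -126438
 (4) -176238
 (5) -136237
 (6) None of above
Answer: 2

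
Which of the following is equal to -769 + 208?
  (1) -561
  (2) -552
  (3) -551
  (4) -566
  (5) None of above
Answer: 1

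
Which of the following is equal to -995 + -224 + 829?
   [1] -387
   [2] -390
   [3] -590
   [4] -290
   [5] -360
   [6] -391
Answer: 2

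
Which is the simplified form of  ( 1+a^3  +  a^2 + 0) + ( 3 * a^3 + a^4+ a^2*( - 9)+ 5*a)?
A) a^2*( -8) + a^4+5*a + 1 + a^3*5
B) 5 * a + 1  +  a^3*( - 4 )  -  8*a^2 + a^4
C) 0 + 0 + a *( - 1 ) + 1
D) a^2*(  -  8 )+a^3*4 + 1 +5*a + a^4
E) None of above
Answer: D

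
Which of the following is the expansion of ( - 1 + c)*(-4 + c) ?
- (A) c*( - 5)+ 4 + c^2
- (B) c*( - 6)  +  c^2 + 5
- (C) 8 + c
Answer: A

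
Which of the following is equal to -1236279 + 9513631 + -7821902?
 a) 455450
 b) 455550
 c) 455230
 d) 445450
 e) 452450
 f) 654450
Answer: a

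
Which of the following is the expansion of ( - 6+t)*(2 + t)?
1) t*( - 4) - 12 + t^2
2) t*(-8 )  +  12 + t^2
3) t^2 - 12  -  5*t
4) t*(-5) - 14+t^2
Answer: 1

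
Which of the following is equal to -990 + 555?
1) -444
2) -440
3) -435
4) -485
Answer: 3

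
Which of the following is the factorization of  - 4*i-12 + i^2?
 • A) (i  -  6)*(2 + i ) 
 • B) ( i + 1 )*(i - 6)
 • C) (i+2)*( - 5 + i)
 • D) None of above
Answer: A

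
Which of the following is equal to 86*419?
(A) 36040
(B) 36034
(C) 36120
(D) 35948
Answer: B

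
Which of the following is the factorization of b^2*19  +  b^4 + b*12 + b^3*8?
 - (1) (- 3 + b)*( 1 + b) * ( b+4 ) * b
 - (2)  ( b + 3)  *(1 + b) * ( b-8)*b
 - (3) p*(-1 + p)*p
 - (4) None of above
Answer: 4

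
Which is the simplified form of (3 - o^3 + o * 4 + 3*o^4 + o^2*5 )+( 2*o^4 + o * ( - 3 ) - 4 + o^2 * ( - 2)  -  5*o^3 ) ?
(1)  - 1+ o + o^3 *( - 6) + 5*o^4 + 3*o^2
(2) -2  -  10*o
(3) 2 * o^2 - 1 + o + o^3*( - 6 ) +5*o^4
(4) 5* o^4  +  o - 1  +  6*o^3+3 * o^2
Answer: 1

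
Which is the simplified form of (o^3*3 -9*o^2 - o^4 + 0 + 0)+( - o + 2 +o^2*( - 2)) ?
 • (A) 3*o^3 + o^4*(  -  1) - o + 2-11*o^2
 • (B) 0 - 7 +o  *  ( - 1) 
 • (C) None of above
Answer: A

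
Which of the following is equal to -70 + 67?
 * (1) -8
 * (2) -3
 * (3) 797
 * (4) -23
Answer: 2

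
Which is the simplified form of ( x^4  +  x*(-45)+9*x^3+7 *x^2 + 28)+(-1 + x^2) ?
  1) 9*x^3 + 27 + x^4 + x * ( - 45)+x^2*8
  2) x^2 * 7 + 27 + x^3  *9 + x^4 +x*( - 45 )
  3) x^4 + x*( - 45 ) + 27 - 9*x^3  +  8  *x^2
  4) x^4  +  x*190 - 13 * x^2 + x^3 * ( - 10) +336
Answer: 1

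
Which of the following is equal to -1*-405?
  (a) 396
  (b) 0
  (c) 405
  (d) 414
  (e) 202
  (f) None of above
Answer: c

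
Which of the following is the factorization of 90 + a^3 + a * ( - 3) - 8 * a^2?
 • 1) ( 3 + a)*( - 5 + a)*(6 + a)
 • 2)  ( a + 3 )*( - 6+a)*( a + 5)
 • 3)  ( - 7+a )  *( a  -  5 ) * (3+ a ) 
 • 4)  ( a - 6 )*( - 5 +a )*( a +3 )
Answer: 4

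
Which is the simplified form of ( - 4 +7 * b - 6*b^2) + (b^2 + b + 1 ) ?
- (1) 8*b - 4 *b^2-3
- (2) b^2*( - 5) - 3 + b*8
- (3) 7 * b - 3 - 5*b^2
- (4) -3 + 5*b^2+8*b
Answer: 2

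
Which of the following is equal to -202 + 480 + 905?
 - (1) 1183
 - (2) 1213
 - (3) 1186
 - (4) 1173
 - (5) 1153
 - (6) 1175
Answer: 1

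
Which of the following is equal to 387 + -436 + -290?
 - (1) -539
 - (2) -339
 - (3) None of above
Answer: 2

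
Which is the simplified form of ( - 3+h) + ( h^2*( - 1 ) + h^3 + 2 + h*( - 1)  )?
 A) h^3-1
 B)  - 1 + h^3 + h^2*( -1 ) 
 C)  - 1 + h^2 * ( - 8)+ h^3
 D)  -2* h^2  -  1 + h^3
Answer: B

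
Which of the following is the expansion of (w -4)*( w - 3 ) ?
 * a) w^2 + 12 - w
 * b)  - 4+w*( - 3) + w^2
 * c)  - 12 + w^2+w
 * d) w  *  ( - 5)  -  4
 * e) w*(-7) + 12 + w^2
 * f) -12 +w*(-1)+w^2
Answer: e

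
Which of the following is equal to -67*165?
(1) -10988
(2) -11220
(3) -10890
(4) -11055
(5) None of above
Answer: 4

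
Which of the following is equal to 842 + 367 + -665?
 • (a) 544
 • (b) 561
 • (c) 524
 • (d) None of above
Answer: a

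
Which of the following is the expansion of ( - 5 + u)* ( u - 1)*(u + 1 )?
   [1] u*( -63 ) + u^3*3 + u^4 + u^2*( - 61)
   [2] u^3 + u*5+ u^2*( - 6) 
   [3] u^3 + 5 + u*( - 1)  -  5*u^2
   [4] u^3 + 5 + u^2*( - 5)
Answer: 3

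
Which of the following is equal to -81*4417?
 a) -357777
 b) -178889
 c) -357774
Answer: a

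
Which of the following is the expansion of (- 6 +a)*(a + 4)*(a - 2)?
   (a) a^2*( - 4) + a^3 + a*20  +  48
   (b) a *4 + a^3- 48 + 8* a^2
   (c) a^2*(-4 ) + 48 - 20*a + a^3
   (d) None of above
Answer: c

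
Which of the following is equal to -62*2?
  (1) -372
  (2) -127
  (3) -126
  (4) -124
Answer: 4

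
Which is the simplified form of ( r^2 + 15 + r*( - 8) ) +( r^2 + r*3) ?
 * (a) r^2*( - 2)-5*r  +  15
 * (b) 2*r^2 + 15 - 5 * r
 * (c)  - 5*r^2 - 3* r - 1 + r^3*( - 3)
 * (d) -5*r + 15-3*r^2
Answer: b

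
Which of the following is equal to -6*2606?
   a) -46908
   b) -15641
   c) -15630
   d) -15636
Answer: d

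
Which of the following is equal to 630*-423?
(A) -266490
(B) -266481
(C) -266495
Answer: A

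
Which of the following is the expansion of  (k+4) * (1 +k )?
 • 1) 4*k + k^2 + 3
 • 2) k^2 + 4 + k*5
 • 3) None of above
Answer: 2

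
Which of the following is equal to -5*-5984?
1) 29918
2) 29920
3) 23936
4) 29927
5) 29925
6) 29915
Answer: 2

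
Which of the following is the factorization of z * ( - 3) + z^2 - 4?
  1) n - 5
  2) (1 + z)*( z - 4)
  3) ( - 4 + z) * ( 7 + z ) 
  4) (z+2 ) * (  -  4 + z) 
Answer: 2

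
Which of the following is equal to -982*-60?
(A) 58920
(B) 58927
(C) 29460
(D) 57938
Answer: A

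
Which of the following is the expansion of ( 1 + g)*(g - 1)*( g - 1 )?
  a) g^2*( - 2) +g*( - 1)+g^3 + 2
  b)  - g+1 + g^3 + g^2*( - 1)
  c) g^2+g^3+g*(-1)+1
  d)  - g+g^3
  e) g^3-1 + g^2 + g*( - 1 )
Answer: b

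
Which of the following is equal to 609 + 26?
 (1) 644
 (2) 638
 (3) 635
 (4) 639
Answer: 3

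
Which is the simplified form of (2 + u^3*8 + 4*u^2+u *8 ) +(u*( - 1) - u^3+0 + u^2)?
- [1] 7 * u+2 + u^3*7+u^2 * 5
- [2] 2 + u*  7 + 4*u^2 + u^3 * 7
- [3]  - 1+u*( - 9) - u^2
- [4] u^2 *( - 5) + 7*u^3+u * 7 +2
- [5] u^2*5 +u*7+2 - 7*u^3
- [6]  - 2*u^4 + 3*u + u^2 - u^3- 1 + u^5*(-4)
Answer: 1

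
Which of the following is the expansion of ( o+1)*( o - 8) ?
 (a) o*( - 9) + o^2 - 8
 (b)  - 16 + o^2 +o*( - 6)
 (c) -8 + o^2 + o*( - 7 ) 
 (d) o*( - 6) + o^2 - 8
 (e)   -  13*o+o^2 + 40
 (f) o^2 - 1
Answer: c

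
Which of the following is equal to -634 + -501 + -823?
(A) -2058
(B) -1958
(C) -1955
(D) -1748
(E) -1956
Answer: B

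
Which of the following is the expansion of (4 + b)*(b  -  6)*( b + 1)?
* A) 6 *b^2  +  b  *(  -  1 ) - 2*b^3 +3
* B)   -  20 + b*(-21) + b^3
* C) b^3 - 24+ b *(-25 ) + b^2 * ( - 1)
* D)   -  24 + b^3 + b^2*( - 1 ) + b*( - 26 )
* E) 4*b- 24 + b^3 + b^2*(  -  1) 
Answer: D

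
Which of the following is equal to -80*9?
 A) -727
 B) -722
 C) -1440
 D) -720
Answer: D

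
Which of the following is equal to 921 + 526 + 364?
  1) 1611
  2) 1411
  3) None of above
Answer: 3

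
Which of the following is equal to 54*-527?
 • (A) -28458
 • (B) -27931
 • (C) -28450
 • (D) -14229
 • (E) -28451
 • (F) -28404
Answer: A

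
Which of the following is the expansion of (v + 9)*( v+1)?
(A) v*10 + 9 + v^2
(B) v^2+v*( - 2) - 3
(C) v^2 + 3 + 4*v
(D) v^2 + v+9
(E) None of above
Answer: A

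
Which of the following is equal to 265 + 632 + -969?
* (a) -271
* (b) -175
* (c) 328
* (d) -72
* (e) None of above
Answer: d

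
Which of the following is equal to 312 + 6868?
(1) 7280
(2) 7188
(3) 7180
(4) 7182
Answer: 3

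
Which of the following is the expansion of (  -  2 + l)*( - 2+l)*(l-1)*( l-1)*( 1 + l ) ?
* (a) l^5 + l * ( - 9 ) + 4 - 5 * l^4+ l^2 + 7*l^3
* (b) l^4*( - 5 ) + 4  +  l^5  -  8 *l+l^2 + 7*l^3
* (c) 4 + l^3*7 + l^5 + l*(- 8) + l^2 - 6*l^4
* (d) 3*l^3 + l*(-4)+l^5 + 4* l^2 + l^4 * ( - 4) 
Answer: b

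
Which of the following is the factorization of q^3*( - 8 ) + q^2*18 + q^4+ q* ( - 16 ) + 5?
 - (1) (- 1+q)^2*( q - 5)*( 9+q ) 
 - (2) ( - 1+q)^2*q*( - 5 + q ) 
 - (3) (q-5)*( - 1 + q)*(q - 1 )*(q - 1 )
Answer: 3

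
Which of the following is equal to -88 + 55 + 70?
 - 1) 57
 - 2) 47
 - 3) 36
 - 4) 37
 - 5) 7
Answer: 4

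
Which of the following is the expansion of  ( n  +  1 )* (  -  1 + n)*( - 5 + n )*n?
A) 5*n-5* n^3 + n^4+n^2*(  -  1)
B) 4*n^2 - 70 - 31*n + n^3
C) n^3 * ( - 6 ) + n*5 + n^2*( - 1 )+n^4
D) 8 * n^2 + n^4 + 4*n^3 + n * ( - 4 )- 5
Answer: A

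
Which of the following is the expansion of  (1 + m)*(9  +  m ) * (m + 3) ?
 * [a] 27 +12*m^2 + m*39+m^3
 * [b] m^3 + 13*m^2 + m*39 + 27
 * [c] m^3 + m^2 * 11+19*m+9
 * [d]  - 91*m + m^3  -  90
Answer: b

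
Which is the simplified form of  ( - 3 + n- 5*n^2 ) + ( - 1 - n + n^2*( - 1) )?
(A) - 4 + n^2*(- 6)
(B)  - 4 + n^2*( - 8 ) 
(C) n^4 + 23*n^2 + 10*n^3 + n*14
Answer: A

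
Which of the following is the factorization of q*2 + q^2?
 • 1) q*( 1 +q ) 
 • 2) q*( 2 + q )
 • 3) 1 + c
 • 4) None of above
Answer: 2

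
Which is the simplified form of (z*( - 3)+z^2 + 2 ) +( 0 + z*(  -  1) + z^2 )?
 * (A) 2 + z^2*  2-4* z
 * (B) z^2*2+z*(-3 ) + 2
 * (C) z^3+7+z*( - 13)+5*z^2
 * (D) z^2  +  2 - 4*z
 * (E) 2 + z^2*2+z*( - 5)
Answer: A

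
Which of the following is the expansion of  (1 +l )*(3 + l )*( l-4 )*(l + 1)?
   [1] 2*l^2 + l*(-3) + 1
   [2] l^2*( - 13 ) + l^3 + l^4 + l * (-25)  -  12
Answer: 2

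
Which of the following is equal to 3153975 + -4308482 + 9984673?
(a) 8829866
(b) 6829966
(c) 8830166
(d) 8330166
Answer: c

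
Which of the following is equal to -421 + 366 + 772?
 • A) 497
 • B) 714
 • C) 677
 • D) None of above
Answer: D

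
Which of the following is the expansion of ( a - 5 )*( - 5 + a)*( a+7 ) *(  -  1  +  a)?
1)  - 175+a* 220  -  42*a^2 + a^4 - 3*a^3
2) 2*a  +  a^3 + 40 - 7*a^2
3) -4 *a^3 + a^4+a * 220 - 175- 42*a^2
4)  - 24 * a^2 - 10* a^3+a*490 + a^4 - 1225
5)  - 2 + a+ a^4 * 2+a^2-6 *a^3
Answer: 3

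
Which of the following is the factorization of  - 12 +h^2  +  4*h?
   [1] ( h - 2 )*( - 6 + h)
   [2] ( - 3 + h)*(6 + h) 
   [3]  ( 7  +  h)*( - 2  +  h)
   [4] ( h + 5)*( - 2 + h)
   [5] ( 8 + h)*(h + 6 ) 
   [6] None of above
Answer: 6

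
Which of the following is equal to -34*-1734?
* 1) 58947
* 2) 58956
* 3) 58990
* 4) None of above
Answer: 2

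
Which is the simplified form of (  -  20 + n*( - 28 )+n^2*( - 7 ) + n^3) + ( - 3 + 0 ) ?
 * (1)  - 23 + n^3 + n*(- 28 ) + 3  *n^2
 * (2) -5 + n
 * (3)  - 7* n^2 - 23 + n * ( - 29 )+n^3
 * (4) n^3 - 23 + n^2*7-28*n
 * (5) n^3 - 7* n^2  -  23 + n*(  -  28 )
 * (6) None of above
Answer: 5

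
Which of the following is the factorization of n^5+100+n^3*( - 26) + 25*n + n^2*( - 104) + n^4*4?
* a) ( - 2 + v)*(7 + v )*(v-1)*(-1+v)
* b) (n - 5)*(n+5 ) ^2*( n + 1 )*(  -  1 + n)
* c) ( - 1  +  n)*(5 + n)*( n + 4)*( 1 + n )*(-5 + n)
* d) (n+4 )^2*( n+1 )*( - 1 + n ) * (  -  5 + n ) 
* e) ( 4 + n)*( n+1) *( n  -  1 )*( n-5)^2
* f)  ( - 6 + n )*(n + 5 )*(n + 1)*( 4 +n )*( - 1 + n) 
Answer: c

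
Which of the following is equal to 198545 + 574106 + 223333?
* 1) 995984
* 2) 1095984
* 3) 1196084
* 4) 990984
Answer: 1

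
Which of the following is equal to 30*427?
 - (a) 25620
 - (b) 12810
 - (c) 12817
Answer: b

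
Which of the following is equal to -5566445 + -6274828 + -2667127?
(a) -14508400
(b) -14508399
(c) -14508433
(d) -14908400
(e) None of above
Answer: a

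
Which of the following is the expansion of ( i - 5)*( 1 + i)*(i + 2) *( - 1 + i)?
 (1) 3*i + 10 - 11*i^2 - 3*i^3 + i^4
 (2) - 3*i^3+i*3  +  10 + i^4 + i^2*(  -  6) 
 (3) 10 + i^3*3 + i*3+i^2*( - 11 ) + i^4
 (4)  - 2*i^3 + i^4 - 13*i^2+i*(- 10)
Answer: 1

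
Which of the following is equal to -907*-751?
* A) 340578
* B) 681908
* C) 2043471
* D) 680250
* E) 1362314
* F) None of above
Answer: F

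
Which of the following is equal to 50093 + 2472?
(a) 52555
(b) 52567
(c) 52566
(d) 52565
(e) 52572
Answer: d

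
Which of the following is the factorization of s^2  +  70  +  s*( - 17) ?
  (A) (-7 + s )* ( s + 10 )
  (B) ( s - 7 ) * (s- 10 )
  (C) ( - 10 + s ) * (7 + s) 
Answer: B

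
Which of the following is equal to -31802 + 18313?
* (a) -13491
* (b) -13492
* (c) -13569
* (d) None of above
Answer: d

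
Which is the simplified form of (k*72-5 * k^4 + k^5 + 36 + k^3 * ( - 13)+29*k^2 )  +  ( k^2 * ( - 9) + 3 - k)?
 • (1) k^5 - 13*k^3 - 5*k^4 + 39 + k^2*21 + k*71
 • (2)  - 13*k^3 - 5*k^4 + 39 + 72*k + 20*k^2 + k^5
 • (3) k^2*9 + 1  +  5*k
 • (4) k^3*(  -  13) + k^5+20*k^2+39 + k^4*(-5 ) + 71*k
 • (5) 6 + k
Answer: 4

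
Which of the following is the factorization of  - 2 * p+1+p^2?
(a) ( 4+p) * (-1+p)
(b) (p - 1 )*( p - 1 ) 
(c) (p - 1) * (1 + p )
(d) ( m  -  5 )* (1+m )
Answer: b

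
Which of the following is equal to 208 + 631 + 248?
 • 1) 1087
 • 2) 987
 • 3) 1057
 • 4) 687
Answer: 1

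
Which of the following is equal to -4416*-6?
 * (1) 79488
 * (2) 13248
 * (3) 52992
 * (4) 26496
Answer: 4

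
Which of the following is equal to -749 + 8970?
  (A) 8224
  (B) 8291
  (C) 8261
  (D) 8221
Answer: D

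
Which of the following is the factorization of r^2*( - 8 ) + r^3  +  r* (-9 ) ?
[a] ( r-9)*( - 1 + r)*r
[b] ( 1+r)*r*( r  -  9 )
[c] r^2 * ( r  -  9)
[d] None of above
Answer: b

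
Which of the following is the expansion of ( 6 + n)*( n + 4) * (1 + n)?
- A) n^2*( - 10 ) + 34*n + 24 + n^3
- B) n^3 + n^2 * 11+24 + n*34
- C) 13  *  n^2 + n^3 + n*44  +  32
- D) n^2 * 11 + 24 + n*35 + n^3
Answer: B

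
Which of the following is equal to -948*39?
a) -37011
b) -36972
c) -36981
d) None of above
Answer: b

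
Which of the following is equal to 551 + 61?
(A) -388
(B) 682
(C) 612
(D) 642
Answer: C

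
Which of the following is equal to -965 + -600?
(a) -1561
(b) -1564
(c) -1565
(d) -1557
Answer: c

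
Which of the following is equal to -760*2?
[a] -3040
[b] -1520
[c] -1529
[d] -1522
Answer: b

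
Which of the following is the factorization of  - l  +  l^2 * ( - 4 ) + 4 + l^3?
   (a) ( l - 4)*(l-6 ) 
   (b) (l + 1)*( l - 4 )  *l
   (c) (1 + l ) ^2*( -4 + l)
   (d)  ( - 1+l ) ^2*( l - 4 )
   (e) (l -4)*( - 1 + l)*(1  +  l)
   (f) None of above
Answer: e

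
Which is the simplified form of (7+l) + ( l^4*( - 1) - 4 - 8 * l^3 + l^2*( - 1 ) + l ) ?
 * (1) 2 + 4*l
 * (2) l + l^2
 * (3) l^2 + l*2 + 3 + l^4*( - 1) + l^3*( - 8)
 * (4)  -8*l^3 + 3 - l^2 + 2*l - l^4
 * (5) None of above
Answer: 4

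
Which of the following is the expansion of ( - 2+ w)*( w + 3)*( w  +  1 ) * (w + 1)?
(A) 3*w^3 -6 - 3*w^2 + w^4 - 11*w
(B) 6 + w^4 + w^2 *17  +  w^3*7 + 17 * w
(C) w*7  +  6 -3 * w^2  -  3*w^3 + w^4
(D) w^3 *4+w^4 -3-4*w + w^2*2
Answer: A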